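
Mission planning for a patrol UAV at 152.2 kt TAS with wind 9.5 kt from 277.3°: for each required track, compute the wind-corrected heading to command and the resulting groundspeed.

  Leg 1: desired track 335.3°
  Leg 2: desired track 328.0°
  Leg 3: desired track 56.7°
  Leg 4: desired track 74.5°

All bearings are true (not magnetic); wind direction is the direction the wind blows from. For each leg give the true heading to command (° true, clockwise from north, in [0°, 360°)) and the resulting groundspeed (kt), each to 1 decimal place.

Leg 1: desired track 335.3°; wind correction -3.0° → command heading 332.3°, groundspeed 147.0 kt
Leg 2: desired track 328.0°; wind correction -2.8° → command heading 325.2°, groundspeed 146.0 kt
Leg 3: desired track 56.7°; wind correction -2.3° → command heading 54.4°, groundspeed 159.3 kt
Leg 4: desired track 74.5°; wind correction -1.4° → command heading 73.1°, groundspeed 160.9 kt

Leg 1: heading=332.3°, groundspeed=147.0 kt
Leg 2: heading=325.2°, groundspeed=146.0 kt
Leg 3: heading=54.4°, groundspeed=159.3 kt
Leg 4: heading=73.1°, groundspeed=160.9 kt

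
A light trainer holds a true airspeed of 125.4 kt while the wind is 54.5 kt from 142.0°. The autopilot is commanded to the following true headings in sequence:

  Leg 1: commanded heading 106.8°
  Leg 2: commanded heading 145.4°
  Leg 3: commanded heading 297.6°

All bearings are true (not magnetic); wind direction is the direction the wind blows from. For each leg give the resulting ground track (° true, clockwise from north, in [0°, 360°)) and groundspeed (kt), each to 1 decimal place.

Leg 1: track=85.6°, groundspeed=86.8 kt
Leg 2: track=148.0°, groundspeed=71.1 kt
Leg 3: track=304.9°, groundspeed=176.5 kt

Leg 1: heading 106.8°; drift -21.2° → track 85.6°, groundspeed 86.8 kt
Leg 2: heading 145.4°; drift +2.6° → track 148.0°, groundspeed 71.1 kt
Leg 3: heading 297.6°; drift +7.3° → track 304.9°, groundspeed 176.5 kt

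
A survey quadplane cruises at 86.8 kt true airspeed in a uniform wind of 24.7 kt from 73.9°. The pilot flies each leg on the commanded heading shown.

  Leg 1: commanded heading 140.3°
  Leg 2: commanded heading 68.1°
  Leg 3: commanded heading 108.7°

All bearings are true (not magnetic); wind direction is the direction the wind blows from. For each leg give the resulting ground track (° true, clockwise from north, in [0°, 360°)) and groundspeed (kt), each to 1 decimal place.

Leg 1: track=156.7°, groundspeed=80.2 kt
Leg 2: track=65.8°, groundspeed=62.3 kt
Leg 3: track=120.7°, groundspeed=68.0 kt

Leg 1: heading 140.3°; drift +16.4° → track 156.7°, groundspeed 80.2 kt
Leg 2: heading 68.1°; drift -2.3° → track 65.8°, groundspeed 62.3 kt
Leg 3: heading 108.7°; drift +12.0° → track 120.7°, groundspeed 68.0 kt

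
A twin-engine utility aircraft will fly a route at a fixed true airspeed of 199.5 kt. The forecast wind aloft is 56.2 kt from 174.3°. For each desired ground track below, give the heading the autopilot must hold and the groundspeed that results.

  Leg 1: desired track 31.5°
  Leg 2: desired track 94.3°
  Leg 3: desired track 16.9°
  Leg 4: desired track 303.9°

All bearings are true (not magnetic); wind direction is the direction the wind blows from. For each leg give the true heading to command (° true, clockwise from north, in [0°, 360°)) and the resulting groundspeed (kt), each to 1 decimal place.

Leg 1: desired track 31.5°; wind correction +9.8° → command heading 41.3°, groundspeed 241.4 kt
Leg 2: desired track 94.3°; wind correction +16.1° → command heading 110.4°, groundspeed 181.9 kt
Leg 3: desired track 16.9°; wind correction +6.2° → command heading 23.1°, groundspeed 250.2 kt
Leg 4: desired track 303.9°; wind correction -12.5° → command heading 291.4°, groundspeed 230.6 kt

Leg 1: heading=41.3°, groundspeed=241.4 kt
Leg 2: heading=110.4°, groundspeed=181.9 kt
Leg 3: heading=23.1°, groundspeed=250.2 kt
Leg 4: heading=291.4°, groundspeed=230.6 kt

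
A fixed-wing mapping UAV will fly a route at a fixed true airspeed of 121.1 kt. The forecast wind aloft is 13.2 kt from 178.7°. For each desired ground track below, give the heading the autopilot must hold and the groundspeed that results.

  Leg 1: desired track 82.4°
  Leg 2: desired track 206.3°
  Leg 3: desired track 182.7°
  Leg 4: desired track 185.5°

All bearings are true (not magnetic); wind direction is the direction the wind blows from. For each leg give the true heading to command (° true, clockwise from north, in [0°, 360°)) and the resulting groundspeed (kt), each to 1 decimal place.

Leg 1: desired track 82.4°; wind correction +6.2° → command heading 88.6°, groundspeed 121.8 kt
Leg 2: desired track 206.3°; wind correction -2.9° → command heading 203.4°, groundspeed 109.2 kt
Leg 3: desired track 182.7°; wind correction -0.4° → command heading 182.3°, groundspeed 107.9 kt
Leg 4: desired track 185.5°; wind correction -0.7° → command heading 184.8°, groundspeed 108.0 kt

Leg 1: heading=88.6°, groundspeed=121.8 kt
Leg 2: heading=203.4°, groundspeed=109.2 kt
Leg 3: heading=182.3°, groundspeed=107.9 kt
Leg 4: heading=184.8°, groundspeed=108.0 kt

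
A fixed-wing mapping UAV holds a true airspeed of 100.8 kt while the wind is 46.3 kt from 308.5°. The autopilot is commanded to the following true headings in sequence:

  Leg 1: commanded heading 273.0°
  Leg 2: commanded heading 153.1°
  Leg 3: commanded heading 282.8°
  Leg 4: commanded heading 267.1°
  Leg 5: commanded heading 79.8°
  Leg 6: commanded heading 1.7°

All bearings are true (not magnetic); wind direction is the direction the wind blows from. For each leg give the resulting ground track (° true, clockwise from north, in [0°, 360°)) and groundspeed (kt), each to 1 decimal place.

Leg 1: heading 273.0°; drift -23.1° → track 249.9°, groundspeed 68.6 kt
Leg 2: heading 153.1°; drift -7.7° → track 145.4°, groundspeed 144.2 kt
Leg 3: heading 282.8°; drift -18.8° → track 264.0°, groundspeed 62.4 kt
Leg 4: heading 267.1°; drift -24.9° → track 242.2°, groundspeed 72.8 kt
Leg 5: heading 79.8°; drift +14.8° → track 94.6°, groundspeed 135.9 kt
Leg 6: heading 1.7°; drift +26.9° → track 28.6°, groundspeed 81.9 kt

Leg 1: track=249.9°, groundspeed=68.6 kt
Leg 2: track=145.4°, groundspeed=144.2 kt
Leg 3: track=264.0°, groundspeed=62.4 kt
Leg 4: track=242.2°, groundspeed=72.8 kt
Leg 5: track=94.6°, groundspeed=135.9 kt
Leg 6: track=28.6°, groundspeed=81.9 kt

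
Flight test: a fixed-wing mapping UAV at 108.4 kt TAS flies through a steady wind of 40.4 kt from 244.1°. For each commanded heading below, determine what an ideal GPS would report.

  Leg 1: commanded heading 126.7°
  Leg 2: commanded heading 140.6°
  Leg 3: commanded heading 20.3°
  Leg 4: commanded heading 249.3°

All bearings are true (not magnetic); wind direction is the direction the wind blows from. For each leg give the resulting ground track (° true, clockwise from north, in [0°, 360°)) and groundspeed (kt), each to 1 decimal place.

Leg 1: heading 126.7°; drift -15.8° → track 110.9°, groundspeed 132.0 kt
Leg 2: heading 140.6°; drift -18.4° → track 122.2°, groundspeed 124.2 kt
Leg 3: heading 20.3°; drift +11.5° → track 31.8°, groundspeed 140.4 kt
Leg 4: heading 249.3°; drift +3.1° → track 252.4°, groundspeed 68.3 kt

Leg 1: track=110.9°, groundspeed=132.0 kt
Leg 2: track=122.2°, groundspeed=124.2 kt
Leg 3: track=31.8°, groundspeed=140.4 kt
Leg 4: track=252.4°, groundspeed=68.3 kt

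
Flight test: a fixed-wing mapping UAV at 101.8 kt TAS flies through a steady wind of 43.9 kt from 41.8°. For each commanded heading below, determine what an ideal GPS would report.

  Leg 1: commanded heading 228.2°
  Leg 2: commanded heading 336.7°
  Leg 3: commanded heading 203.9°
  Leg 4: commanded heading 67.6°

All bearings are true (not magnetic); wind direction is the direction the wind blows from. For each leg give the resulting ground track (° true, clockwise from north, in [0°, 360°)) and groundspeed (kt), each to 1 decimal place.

Leg 1: heading 228.2°; drift -1.9° → track 226.3°, groundspeed 145.5 kt
Leg 2: heading 336.7°; drift -25.5° → track 311.2°, groundspeed 92.3 kt
Leg 3: heading 203.9°; drift +5.4° → track 209.3°, groundspeed 144.2 kt
Leg 4: heading 67.6°; drift +17.1° → track 84.7°, groundspeed 65.1 kt

Leg 1: track=226.3°, groundspeed=145.5 kt
Leg 2: track=311.2°, groundspeed=92.3 kt
Leg 3: track=209.3°, groundspeed=144.2 kt
Leg 4: track=84.7°, groundspeed=65.1 kt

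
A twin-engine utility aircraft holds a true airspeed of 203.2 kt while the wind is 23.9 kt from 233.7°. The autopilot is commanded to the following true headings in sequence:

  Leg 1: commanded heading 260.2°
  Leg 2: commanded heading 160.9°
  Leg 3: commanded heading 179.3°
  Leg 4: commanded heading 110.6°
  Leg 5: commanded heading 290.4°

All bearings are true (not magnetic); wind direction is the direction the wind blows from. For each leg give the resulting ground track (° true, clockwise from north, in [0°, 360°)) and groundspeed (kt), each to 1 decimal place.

Leg 1: track=263.6°, groundspeed=182.1 kt
Leg 2: track=154.3°, groundspeed=197.5 kt
Leg 3: track=173.4°, groundspeed=190.3 kt
Leg 4: track=105.3°, groundspeed=217.2 kt
Leg 5: track=296.4°, groundspeed=191.1 kt

Leg 1: heading 260.2°; drift +3.4° → track 263.6°, groundspeed 182.1 kt
Leg 2: heading 160.9°; drift -6.6° → track 154.3°, groundspeed 197.5 kt
Leg 3: heading 179.3°; drift -5.9° → track 173.4°, groundspeed 190.3 kt
Leg 4: heading 110.6°; drift -5.3° → track 105.3°, groundspeed 217.2 kt
Leg 5: heading 290.4°; drift +6.0° → track 296.4°, groundspeed 191.1 kt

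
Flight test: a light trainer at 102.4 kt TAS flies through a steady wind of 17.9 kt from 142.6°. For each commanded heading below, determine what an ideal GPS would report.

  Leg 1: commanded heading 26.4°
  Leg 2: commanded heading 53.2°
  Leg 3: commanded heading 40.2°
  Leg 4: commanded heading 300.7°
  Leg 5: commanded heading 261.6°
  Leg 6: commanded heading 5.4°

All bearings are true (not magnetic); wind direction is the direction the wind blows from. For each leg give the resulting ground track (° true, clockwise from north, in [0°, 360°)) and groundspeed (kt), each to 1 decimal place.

Leg 1: track=18.1°, groundspeed=111.5 kt
Leg 2: track=43.3°, groundspeed=103.8 kt
Leg 3: track=30.9°, groundspeed=107.7 kt
Leg 4: track=303.9°, groundspeed=119.2 kt
Leg 5: track=269.6°, groundspeed=112.2 kt
Leg 6: track=359.4°, groundspeed=116.2 kt

Leg 1: heading 26.4°; drift -8.3° → track 18.1°, groundspeed 111.5 kt
Leg 2: heading 53.2°; drift -9.9° → track 43.3°, groundspeed 103.8 kt
Leg 3: heading 40.2°; drift -9.3° → track 30.9°, groundspeed 107.7 kt
Leg 4: heading 300.7°; drift +3.2° → track 303.9°, groundspeed 119.2 kt
Leg 5: heading 261.6°; drift +8.0° → track 269.6°, groundspeed 112.2 kt
Leg 6: heading 5.4°; drift -6.0° → track 359.4°, groundspeed 116.2 kt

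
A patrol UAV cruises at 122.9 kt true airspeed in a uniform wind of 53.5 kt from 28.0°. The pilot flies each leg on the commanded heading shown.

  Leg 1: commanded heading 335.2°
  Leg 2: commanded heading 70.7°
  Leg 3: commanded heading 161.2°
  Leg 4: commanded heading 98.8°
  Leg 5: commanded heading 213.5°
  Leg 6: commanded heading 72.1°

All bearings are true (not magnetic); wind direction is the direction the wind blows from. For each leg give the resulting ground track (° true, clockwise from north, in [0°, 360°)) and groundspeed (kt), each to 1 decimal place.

Leg 1: heading 335.2°; drift -25.2° → track 310.0°, groundspeed 100.1 kt
Leg 2: heading 70.7°; drift +23.5° → track 94.2°, groundspeed 91.1 kt
Leg 3: heading 161.2°; drift +13.7° → track 174.9°, groundspeed 164.2 kt
Leg 4: heading 98.8°; drift +25.6° → track 124.4°, groundspeed 116.8 kt
Leg 5: heading 213.5°; drift -1.7° → track 211.8°, groundspeed 176.2 kt
Leg 6: heading 72.1°; drift +23.8° → track 95.9°, groundspeed 92.3 kt

Leg 1: track=310.0°, groundspeed=100.1 kt
Leg 2: track=94.2°, groundspeed=91.1 kt
Leg 3: track=174.9°, groundspeed=164.2 kt
Leg 4: track=124.4°, groundspeed=116.8 kt
Leg 5: track=211.8°, groundspeed=176.2 kt
Leg 6: track=95.9°, groundspeed=92.3 kt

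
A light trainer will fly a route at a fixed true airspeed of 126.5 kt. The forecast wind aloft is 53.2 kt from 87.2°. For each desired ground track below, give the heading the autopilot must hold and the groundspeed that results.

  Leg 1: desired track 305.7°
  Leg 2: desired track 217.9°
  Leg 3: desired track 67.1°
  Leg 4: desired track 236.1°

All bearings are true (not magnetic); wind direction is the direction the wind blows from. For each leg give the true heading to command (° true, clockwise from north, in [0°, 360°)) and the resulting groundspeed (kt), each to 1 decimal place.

Leg 1: heading=320.9°, groundspeed=163.7 kt
Leg 2: heading=199.3°, groundspeed=154.6 kt
Leg 3: heading=75.4°, groundspeed=75.2 kt
Leg 4: heading=223.6°, groundspeed=169.0 kt

Leg 1: desired track 305.7°; wind correction +15.2° → command heading 320.9°, groundspeed 163.7 kt
Leg 2: desired track 217.9°; wind correction -18.6° → command heading 199.3°, groundspeed 154.6 kt
Leg 3: desired track 67.1°; wind correction +8.3° → command heading 75.4°, groundspeed 75.2 kt
Leg 4: desired track 236.1°; wind correction -12.5° → command heading 223.6°, groundspeed 169.0 kt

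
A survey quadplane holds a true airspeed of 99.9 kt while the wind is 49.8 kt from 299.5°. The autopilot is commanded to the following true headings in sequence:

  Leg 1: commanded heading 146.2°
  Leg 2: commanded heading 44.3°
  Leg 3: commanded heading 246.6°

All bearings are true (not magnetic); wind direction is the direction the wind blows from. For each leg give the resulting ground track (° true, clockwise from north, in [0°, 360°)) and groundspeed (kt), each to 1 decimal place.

Leg 1: heading 146.2°; drift -8.8° → track 137.4°, groundspeed 146.1 kt
Leg 2: heading 44.3°; drift +23.1° → track 67.4°, groundspeed 122.5 kt
Leg 3: heading 246.6°; drift -29.6° → track 217.0°, groundspeed 80.4 kt

Leg 1: track=137.4°, groundspeed=146.1 kt
Leg 2: track=67.4°, groundspeed=122.5 kt
Leg 3: track=217.0°, groundspeed=80.4 kt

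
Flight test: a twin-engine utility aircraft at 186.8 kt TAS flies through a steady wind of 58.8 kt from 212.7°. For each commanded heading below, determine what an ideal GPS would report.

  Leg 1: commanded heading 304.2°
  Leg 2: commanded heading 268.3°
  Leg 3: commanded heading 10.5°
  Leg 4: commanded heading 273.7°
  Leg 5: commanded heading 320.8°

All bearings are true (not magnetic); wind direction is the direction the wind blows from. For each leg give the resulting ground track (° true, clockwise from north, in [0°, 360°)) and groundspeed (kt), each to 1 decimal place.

Leg 1: heading 304.2°; drift +17.3° → track 321.5°, groundspeed 197.3 kt
Leg 2: heading 268.3°; drift +17.5° → track 285.8°, groundspeed 161.1 kt
Leg 3: heading 10.5°; drift +5.3° → track 15.8°, groundspeed 242.3 kt
Leg 4: heading 273.7°; drift +18.0° → track 291.7°, groundspeed 166.4 kt
Leg 5: heading 320.8°; drift +15.2° → track 336.0°, groundspeed 212.5 kt

Leg 1: track=321.5°, groundspeed=197.3 kt
Leg 2: track=285.8°, groundspeed=161.1 kt
Leg 3: track=15.8°, groundspeed=242.3 kt
Leg 4: track=291.7°, groundspeed=166.4 kt
Leg 5: track=336.0°, groundspeed=212.5 kt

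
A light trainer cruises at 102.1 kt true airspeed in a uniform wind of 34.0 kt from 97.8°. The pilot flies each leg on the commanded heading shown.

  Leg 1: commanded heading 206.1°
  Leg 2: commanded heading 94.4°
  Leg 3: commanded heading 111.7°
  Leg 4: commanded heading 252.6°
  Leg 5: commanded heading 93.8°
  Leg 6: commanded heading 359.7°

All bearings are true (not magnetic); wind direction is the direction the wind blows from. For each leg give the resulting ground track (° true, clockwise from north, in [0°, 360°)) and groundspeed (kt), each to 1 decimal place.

Leg 1: track=222.1°, groundspeed=117.3 kt
Leg 2: track=92.7°, groundspeed=68.2 kt
Leg 3: track=118.4°, groundspeed=69.6 kt
Leg 4: track=258.8°, groundspeed=133.7 kt
Leg 5: track=91.8°, groundspeed=68.2 kt
Leg 6: track=342.2°, groundspeed=112.1 kt

Leg 1: heading 206.1°; drift +16.0° → track 222.1°, groundspeed 117.3 kt
Leg 2: heading 94.4°; drift -1.7° → track 92.7°, groundspeed 68.2 kt
Leg 3: heading 111.7°; drift +6.7° → track 118.4°, groundspeed 69.6 kt
Leg 4: heading 252.6°; drift +6.2° → track 258.8°, groundspeed 133.7 kt
Leg 5: heading 93.8°; drift -2.0° → track 91.8°, groundspeed 68.2 kt
Leg 6: heading 359.7°; drift -17.5° → track 342.2°, groundspeed 112.1 kt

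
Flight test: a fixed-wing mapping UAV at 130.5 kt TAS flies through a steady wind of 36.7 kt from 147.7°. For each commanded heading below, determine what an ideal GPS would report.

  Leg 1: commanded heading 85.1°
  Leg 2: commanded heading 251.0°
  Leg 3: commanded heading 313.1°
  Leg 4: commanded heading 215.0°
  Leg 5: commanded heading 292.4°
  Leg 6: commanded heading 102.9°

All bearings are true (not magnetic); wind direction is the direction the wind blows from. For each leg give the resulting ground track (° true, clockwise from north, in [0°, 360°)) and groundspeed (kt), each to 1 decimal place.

Leg 1: heading 85.1°; drift -16.0° → track 69.1°, groundspeed 118.2 kt
Leg 2: heading 251.0°; drift +14.4° → track 265.4°, groundspeed 143.5 kt
Leg 3: heading 313.1°; drift +3.2° → track 316.3°, groundspeed 166.3 kt
Leg 4: heading 215.0°; drift +16.2° → track 231.2°, groundspeed 121.2 kt
Leg 5: heading 292.4°; drift +7.5° → track 299.9°, groundspeed 161.8 kt
Leg 6: heading 102.9°; drift -13.9° → track 89.0°, groundspeed 107.6 kt

Leg 1: track=69.1°, groundspeed=118.2 kt
Leg 2: track=265.4°, groundspeed=143.5 kt
Leg 3: track=316.3°, groundspeed=166.3 kt
Leg 4: track=231.2°, groundspeed=121.2 kt
Leg 5: track=299.9°, groundspeed=161.8 kt
Leg 6: track=89.0°, groundspeed=107.6 kt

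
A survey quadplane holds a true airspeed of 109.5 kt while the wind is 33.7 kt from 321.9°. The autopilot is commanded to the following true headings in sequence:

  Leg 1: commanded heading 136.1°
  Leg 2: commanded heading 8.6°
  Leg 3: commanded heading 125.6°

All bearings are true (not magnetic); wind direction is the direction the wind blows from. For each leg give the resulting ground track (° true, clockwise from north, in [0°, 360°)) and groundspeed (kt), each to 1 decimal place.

Leg 1: track=137.5°, groundspeed=143.1 kt
Leg 2: track=24.4°, groundspeed=89.8 kt
Leg 3: track=129.4°, groundspeed=142.2 kt

Leg 1: heading 136.1°; drift +1.4° → track 137.5°, groundspeed 143.1 kt
Leg 2: heading 8.6°; drift +15.8° → track 24.4°, groundspeed 89.8 kt
Leg 3: heading 125.6°; drift +3.8° → track 129.4°, groundspeed 142.2 kt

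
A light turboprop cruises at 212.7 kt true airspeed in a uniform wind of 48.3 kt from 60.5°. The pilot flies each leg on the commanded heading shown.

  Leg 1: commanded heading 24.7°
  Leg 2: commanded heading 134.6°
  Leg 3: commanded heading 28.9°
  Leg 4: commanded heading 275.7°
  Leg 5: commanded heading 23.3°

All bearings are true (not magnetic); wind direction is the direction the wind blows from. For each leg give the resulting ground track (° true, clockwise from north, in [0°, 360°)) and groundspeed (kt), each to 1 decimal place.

Leg 1: track=15.5°, groundspeed=175.8 kt
Leg 2: track=147.7°, groundspeed=204.8 kt
Leg 3: track=20.5°, groundspeed=173.4 kt
Leg 4: track=269.4°, groundspeed=253.7 kt
Leg 5: track=13.8°, groundspeed=176.7 kt

Leg 1: heading 24.7°; drift -9.2° → track 15.5°, groundspeed 175.8 kt
Leg 2: heading 134.6°; drift +13.1° → track 147.7°, groundspeed 204.8 kt
Leg 3: heading 28.9°; drift -8.4° → track 20.5°, groundspeed 173.4 kt
Leg 4: heading 275.7°; drift -6.3° → track 269.4°, groundspeed 253.7 kt
Leg 5: heading 23.3°; drift -9.5° → track 13.8°, groundspeed 176.7 kt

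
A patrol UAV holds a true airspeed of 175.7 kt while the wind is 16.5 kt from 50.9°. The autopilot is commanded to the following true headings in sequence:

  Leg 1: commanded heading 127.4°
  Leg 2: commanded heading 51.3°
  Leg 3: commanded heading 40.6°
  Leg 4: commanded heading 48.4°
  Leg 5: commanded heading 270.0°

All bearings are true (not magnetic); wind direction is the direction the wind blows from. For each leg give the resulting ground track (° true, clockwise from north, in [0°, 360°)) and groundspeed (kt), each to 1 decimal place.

Leg 1: track=132.7°, groundspeed=172.6 kt
Leg 2: track=51.3°, groundspeed=159.2 kt
Leg 3: track=39.5°, groundspeed=159.5 kt
Leg 4: track=48.1°, groundspeed=159.2 kt
Leg 5: track=266.8°, groundspeed=188.8 kt

Leg 1: heading 127.4°; drift +5.3° → track 132.7°, groundspeed 172.6 kt
Leg 2: heading 51.3°; drift +0.0° → track 51.3°, groundspeed 159.2 kt
Leg 3: heading 40.6°; drift -1.1° → track 39.5°, groundspeed 159.5 kt
Leg 4: heading 48.4°; drift -0.3° → track 48.1°, groundspeed 159.2 kt
Leg 5: heading 270.0°; drift -3.2° → track 266.8°, groundspeed 188.8 kt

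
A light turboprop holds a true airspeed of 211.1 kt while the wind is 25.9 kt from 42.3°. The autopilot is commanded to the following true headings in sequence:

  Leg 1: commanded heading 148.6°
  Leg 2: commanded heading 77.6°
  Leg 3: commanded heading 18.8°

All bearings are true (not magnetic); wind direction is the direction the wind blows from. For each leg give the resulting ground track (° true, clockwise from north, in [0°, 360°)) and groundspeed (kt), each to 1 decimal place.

Leg 1: heading 148.6°; drift +6.5° → track 155.1°, groundspeed 219.8 kt
Leg 2: heading 77.6°; drift +4.5° → track 82.1°, groundspeed 190.6 kt
Leg 3: heading 18.8°; drift -3.2° → track 15.6°, groundspeed 187.6 kt

Leg 1: track=155.1°, groundspeed=219.8 kt
Leg 2: track=82.1°, groundspeed=190.6 kt
Leg 3: track=15.6°, groundspeed=187.6 kt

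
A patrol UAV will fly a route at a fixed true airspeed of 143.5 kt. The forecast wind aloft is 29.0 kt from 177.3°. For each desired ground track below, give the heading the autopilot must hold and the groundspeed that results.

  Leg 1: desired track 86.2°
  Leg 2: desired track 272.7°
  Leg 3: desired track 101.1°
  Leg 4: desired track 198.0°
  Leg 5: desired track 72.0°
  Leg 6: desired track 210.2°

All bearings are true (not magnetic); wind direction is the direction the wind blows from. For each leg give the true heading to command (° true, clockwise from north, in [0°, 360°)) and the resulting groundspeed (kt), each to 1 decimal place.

Leg 1: desired track 86.2°; wind correction +11.7° → command heading 97.9°, groundspeed 141.1 kt
Leg 2: desired track 272.7°; wind correction -11.6° → command heading 261.1°, groundspeed 143.3 kt
Leg 3: desired track 101.1°; wind correction +11.3° → command heading 112.4°, groundspeed 133.8 kt
Leg 4: desired track 198.0°; wind correction -4.1° → command heading 193.9°, groundspeed 116.0 kt
Leg 5: desired track 72.0°; wind correction +11.2° → command heading 83.2°, groundspeed 148.4 kt
Leg 6: desired track 210.2°; wind correction -6.3° → command heading 203.9°, groundspeed 118.3 kt

Leg 1: heading=97.9°, groundspeed=141.1 kt
Leg 2: heading=261.1°, groundspeed=143.3 kt
Leg 3: heading=112.4°, groundspeed=133.8 kt
Leg 4: heading=193.9°, groundspeed=116.0 kt
Leg 5: heading=83.2°, groundspeed=148.4 kt
Leg 6: heading=203.9°, groundspeed=118.3 kt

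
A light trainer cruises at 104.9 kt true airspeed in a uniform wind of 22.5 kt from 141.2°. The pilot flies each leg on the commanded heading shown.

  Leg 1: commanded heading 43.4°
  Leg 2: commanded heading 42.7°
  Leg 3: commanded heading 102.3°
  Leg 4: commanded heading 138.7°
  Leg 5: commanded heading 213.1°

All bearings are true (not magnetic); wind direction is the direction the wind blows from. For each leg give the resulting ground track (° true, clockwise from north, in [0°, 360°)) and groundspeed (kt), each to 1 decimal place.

Leg 1: track=31.7°, groundspeed=110.2 kt
Leg 2: track=31.1°, groundspeed=110.5 kt
Leg 3: track=93.1°, groundspeed=88.5 kt
Leg 4: track=138.0°, groundspeed=82.4 kt
Leg 5: track=225.4°, groundspeed=100.2 kt

Leg 1: heading 43.4°; drift -11.7° → track 31.7°, groundspeed 110.2 kt
Leg 2: heading 42.7°; drift -11.6° → track 31.1°, groundspeed 110.5 kt
Leg 3: heading 102.3°; drift -9.2° → track 93.1°, groundspeed 88.5 kt
Leg 4: heading 138.7°; drift -0.7° → track 138.0°, groundspeed 82.4 kt
Leg 5: heading 213.1°; drift +12.3° → track 225.4°, groundspeed 100.2 kt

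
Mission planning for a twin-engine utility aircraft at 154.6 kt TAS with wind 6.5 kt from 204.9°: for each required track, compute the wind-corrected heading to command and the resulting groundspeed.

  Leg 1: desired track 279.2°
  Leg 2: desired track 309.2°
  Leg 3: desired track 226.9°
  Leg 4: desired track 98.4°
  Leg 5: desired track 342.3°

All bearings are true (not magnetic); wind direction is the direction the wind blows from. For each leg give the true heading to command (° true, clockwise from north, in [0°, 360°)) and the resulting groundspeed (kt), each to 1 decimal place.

Leg 1: heading=276.9°, groundspeed=152.7 kt
Leg 2: heading=306.9°, groundspeed=156.1 kt
Leg 3: heading=226.0°, groundspeed=148.6 kt
Leg 4: heading=100.7°, groundspeed=156.3 kt
Leg 5: heading=340.7°, groundspeed=159.3 kt

Leg 1: desired track 279.2°; wind correction -2.3° → command heading 276.9°, groundspeed 152.7 kt
Leg 2: desired track 309.2°; wind correction -2.3° → command heading 306.9°, groundspeed 156.1 kt
Leg 3: desired track 226.9°; wind correction -0.9° → command heading 226.0°, groundspeed 148.6 kt
Leg 4: desired track 98.4°; wind correction +2.3° → command heading 100.7°, groundspeed 156.3 kt
Leg 5: desired track 342.3°; wind correction -1.6° → command heading 340.7°, groundspeed 159.3 kt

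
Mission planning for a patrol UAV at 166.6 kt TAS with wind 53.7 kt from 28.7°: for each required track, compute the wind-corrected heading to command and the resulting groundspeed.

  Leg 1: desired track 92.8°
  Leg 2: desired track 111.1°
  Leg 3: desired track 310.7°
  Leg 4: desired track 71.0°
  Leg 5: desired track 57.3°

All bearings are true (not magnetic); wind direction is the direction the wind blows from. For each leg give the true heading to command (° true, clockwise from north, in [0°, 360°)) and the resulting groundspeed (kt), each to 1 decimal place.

Leg 1: heading=75.9°, groundspeed=136.0 kt
Leg 2: heading=92.5°, groundspeed=150.8 kt
Leg 3: heading=329.1°, groundspeed=146.9 kt
Leg 4: heading=58.5°, groundspeed=122.9 kt
Leg 5: heading=48.4°, groundspeed=117.5 kt

Leg 1: desired track 92.8°; wind correction -16.9° → command heading 75.9°, groundspeed 136.0 kt
Leg 2: desired track 111.1°; wind correction -18.6° → command heading 92.5°, groundspeed 150.8 kt
Leg 3: desired track 310.7°; wind correction +18.4° → command heading 329.1°, groundspeed 146.9 kt
Leg 4: desired track 71.0°; wind correction -12.5° → command heading 58.5°, groundspeed 122.9 kt
Leg 5: desired track 57.3°; wind correction -8.9° → command heading 48.4°, groundspeed 117.5 kt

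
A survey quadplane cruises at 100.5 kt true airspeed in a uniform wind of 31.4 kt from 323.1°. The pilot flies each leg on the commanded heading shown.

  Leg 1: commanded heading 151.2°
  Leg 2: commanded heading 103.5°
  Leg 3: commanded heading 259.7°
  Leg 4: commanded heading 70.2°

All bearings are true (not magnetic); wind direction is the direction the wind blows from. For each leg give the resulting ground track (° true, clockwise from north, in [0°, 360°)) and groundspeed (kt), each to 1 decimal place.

Leg 1: heading 151.2°; drift -1.9° → track 149.3°, groundspeed 131.7 kt
Leg 2: heading 103.5°; drift +9.1° → track 112.6°, groundspeed 126.3 kt
Leg 3: heading 259.7°; drift -18.0° → track 241.7°, groundspeed 90.9 kt
Leg 4: heading 70.2°; drift +15.3° → track 85.5°, groundspeed 113.8 kt

Leg 1: track=149.3°, groundspeed=131.7 kt
Leg 2: track=112.6°, groundspeed=126.3 kt
Leg 3: track=241.7°, groundspeed=90.9 kt
Leg 4: track=85.5°, groundspeed=113.8 kt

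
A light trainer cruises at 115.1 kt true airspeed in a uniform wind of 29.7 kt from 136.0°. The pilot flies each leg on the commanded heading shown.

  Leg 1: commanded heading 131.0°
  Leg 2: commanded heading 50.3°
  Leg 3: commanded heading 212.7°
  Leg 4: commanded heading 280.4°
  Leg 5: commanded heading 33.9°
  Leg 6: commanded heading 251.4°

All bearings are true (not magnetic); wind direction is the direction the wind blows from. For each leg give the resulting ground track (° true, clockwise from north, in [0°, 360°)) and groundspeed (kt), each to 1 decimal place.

Leg 1: track=129.3°, groundspeed=85.6 kt
Leg 2: track=35.6°, groundspeed=116.7 kt
Leg 3: track=227.6°, groundspeed=112.1 kt
Leg 4: track=287.5°, groundspeed=140.3 kt
Leg 5: track=20.4°, groundspeed=124.8 kt
Leg 6: track=263.3°, groundspeed=130.6 kt

Leg 1: heading 131.0°; drift -1.7° → track 129.3°, groundspeed 85.6 kt
Leg 2: heading 50.3°; drift -14.7° → track 35.6°, groundspeed 116.7 kt
Leg 3: heading 212.7°; drift +14.9° → track 227.6°, groundspeed 112.1 kt
Leg 4: heading 280.4°; drift +7.1° → track 287.5°, groundspeed 140.3 kt
Leg 5: heading 33.9°; drift -13.5° → track 20.4°, groundspeed 124.8 kt
Leg 6: heading 251.4°; drift +11.9° → track 263.3°, groundspeed 130.6 kt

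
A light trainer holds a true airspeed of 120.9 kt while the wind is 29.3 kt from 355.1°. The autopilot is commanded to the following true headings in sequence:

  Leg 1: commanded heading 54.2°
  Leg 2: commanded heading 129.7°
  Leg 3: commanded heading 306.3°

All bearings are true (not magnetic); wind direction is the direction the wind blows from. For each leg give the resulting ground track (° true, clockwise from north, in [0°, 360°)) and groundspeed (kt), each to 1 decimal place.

Leg 1: heading 54.2°; drift +13.4° → track 67.6°, groundspeed 108.8 kt
Leg 2: heading 129.7°; drift +8.4° → track 138.1°, groundspeed 143.0 kt
Leg 3: heading 306.3°; drift -12.2° → track 294.1°, groundspeed 104.0 kt

Leg 1: track=67.6°, groundspeed=108.8 kt
Leg 2: track=138.1°, groundspeed=143.0 kt
Leg 3: track=294.1°, groundspeed=104.0 kt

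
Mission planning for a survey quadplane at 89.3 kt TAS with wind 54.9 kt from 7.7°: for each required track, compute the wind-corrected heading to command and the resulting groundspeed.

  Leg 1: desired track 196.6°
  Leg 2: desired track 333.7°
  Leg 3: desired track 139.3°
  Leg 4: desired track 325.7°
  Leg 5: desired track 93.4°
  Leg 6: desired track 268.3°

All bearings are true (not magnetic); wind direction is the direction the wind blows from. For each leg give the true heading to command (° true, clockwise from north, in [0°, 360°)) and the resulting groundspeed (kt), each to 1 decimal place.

Leg 1: heading=202.1°, groundspeed=143.1 kt
Leg 2: heading=353.8°, groundspeed=38.3 kt
Leg 3: heading=111.9°, groundspeed=115.8 kt
Leg 4: heading=350.0°, groundspeed=40.6 kt
Leg 5: heading=55.6°, groundspeed=66.4 kt
Leg 6: heading=305.6°, groundspeed=80.0 kt

Leg 1: desired track 196.6°; wind correction +5.5° → command heading 202.1°, groundspeed 143.1 kt
Leg 2: desired track 333.7°; wind correction +20.1° → command heading 353.8°, groundspeed 38.3 kt
Leg 3: desired track 139.3°; wind correction -27.4° → command heading 111.9°, groundspeed 115.8 kt
Leg 4: desired track 325.7°; wind correction +24.3° → command heading 350.0°, groundspeed 40.6 kt
Leg 5: desired track 93.4°; wind correction -37.8° → command heading 55.6°, groundspeed 66.4 kt
Leg 6: desired track 268.3°; wind correction +37.3° → command heading 305.6°, groundspeed 80.0 kt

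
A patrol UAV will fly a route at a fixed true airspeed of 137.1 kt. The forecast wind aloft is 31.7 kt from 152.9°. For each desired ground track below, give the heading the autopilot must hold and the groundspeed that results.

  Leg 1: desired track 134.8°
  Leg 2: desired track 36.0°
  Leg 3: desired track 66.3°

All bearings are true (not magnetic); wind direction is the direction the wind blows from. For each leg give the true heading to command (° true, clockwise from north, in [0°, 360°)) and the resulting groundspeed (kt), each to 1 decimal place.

Leg 1: desired track 134.8°; wind correction +4.1° → command heading 138.9°, groundspeed 106.6 kt
Leg 2: desired track 36.0°; wind correction +11.9° → command heading 47.9°, groundspeed 148.5 kt
Leg 3: desired track 66.3°; wind correction +13.3° → command heading 79.6°, groundspeed 131.5 kt

Leg 1: heading=138.9°, groundspeed=106.6 kt
Leg 2: heading=47.9°, groundspeed=148.5 kt
Leg 3: heading=79.6°, groundspeed=131.5 kt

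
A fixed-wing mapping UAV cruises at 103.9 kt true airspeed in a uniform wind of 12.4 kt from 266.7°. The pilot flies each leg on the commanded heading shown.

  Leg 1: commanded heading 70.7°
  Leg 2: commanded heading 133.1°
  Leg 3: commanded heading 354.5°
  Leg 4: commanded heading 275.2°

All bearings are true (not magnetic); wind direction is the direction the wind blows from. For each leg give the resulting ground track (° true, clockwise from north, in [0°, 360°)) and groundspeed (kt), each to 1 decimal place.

Leg 1: track=72.4°, groundspeed=115.9 kt
Leg 2: track=128.5°, groundspeed=112.8 kt
Leg 3: track=1.3°, groundspeed=104.2 kt
Leg 4: track=276.3°, groundspeed=91.7 kt

Leg 1: heading 70.7°; drift +1.7° → track 72.4°, groundspeed 115.9 kt
Leg 2: heading 133.1°; drift -4.6° → track 128.5°, groundspeed 112.8 kt
Leg 3: heading 354.5°; drift +6.8° → track 1.3°, groundspeed 104.2 kt
Leg 4: heading 275.2°; drift +1.1° → track 276.3°, groundspeed 91.7 kt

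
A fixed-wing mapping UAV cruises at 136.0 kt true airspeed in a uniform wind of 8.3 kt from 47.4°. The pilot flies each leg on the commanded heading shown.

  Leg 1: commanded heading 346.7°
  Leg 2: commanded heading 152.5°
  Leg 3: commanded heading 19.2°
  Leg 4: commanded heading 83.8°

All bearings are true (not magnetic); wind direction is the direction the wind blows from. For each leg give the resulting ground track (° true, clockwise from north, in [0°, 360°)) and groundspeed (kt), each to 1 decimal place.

Leg 1: track=343.6°, groundspeed=132.1 kt
Leg 2: track=155.8°, groundspeed=138.4 kt
Leg 3: track=17.5°, groundspeed=128.7 kt
Leg 4: track=86.0°, groundspeed=129.4 kt

Leg 1: heading 346.7°; drift -3.1° → track 343.6°, groundspeed 132.1 kt
Leg 2: heading 152.5°; drift +3.3° → track 155.8°, groundspeed 138.4 kt
Leg 3: heading 19.2°; drift -1.7° → track 17.5°, groundspeed 128.7 kt
Leg 4: heading 83.8°; drift +2.2° → track 86.0°, groundspeed 129.4 kt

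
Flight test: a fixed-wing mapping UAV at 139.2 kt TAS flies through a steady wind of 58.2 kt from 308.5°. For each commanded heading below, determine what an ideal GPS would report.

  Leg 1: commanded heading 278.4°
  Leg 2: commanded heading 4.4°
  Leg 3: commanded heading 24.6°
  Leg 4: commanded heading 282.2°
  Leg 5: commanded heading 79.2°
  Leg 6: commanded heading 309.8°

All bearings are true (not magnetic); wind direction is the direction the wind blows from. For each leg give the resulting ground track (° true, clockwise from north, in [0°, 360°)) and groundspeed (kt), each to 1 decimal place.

Leg 1: track=260.2°, groundspeed=93.5 kt
Leg 2: track=28.7°, groundspeed=117.0 kt
Leg 3: track=48.9°, groundspeed=137.4 kt
Leg 4: track=265.7°, groundspeed=90.8 kt
Leg 5: track=93.2°, groundspeed=182.6 kt
Leg 6: track=310.7°, groundspeed=81.0 kt

Leg 1: heading 278.4°; drift -18.2° → track 260.2°, groundspeed 93.5 kt
Leg 2: heading 4.4°; drift +24.3° → track 28.7°, groundspeed 117.0 kt
Leg 3: heading 24.6°; drift +24.3° → track 48.9°, groundspeed 137.4 kt
Leg 4: heading 282.2°; drift -16.5° → track 265.7°, groundspeed 90.8 kt
Leg 5: heading 79.2°; drift +14.0° → track 93.2°, groundspeed 182.6 kt
Leg 6: heading 309.8°; drift +0.9° → track 310.7°, groundspeed 81.0 kt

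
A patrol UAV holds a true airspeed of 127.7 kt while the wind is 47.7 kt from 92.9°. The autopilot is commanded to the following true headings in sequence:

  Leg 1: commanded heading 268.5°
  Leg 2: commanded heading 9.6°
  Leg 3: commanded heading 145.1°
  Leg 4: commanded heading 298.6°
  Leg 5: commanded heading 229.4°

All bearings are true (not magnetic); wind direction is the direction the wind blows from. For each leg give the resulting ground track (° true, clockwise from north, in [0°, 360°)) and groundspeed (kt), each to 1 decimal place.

Leg 1: heading 268.5°; drift +1.2° → track 269.7°, groundspeed 175.3 kt
Leg 2: heading 9.6°; drift -21.2° → track 348.4°, groundspeed 131.0 kt
Leg 3: heading 145.1°; drift +20.9° → track 166.0°, groundspeed 105.4 kt
Leg 4: heading 298.6°; drift -6.9° → track 291.7°, groundspeed 171.9 kt
Leg 5: heading 229.4°; drift +11.4° → track 240.8°, groundspeed 165.6 kt

Leg 1: track=269.7°, groundspeed=175.3 kt
Leg 2: track=348.4°, groundspeed=131.0 kt
Leg 3: track=166.0°, groundspeed=105.4 kt
Leg 4: track=291.7°, groundspeed=171.9 kt
Leg 5: track=240.8°, groundspeed=165.6 kt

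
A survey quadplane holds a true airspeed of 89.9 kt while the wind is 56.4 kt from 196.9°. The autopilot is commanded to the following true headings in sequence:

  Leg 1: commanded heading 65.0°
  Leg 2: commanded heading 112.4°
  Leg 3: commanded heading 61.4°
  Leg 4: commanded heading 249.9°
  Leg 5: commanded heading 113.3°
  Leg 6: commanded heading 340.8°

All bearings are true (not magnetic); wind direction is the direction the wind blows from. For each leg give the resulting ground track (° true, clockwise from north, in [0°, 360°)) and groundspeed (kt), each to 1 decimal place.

Leg 1: heading 65.0°; drift -18.2° → track 46.8°, groundspeed 134.3 kt
Leg 2: heading 112.4°; drift -33.6° → track 78.8°, groundspeed 101.4 kt
Leg 3: heading 61.4°; drift -16.9° → track 44.5°, groundspeed 136.0 kt
Leg 4: heading 249.9°; drift +38.8° → track 288.7°, groundspeed 71.8 kt
Leg 5: heading 113.3°; drift -33.8° → track 79.5°, groundspeed 100.7 kt
Leg 6: heading 340.8°; drift +13.8° → track 354.6°, groundspeed 139.5 kt

Leg 1: track=46.8°, groundspeed=134.3 kt
Leg 2: track=78.8°, groundspeed=101.4 kt
Leg 3: track=44.5°, groundspeed=136.0 kt
Leg 4: track=288.7°, groundspeed=71.8 kt
Leg 5: track=79.5°, groundspeed=100.7 kt
Leg 6: track=354.6°, groundspeed=139.5 kt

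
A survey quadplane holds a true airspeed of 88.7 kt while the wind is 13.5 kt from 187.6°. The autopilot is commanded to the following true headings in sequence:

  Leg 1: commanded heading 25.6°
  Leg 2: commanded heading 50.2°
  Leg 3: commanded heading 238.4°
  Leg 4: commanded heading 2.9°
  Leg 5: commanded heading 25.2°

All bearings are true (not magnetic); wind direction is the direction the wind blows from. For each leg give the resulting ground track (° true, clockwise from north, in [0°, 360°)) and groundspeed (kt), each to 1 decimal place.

Leg 1: track=23.2°, groundspeed=101.6 kt
Leg 2: track=44.9°, groundspeed=99.1 kt
Leg 3: track=245.8°, groundspeed=80.8 kt
Leg 4: track=3.5°, groundspeed=102.2 kt
Leg 5: track=22.9°, groundspeed=101.7 kt

Leg 1: heading 25.6°; drift -2.4° → track 23.2°, groundspeed 101.6 kt
Leg 2: heading 50.2°; drift -5.3° → track 44.9°, groundspeed 99.1 kt
Leg 3: heading 238.4°; drift +7.4° → track 245.8°, groundspeed 80.8 kt
Leg 4: heading 2.9°; drift +0.6° → track 3.5°, groundspeed 102.2 kt
Leg 5: heading 25.2°; drift -2.3° → track 22.9°, groundspeed 101.7 kt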